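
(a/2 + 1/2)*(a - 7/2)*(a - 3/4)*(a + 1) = a^4/2 - 9*a^3/8 - 39*a^2/16 + a/2 + 21/16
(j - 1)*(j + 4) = j^2 + 3*j - 4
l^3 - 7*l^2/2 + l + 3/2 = (l - 3)*(l - 1)*(l + 1/2)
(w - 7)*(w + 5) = w^2 - 2*w - 35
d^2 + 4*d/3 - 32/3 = (d - 8/3)*(d + 4)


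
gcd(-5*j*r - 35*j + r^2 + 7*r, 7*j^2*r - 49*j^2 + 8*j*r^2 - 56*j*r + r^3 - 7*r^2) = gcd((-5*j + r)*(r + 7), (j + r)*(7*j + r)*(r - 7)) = 1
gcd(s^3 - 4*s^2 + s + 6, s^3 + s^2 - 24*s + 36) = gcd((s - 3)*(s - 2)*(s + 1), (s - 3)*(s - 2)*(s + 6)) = s^2 - 5*s + 6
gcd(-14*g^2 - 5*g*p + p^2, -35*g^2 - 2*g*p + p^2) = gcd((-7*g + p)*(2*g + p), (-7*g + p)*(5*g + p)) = -7*g + p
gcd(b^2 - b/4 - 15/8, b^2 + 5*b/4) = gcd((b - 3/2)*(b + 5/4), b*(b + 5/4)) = b + 5/4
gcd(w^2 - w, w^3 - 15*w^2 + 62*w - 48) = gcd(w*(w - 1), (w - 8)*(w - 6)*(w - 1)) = w - 1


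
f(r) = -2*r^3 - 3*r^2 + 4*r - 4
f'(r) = -6*r^2 - 6*r + 4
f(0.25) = -3.22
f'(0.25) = 2.12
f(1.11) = -5.99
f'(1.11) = -10.05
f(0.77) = -3.61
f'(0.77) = -4.18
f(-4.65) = 113.62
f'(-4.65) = -97.84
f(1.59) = -13.26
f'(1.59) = -20.71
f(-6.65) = 424.89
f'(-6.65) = -221.44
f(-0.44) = -6.17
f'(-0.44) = 5.48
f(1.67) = -15.00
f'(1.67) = -22.75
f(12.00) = -3844.00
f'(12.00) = -932.00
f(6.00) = -520.00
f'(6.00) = -248.00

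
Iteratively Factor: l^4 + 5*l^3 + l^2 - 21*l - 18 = (l + 3)*(l^3 + 2*l^2 - 5*l - 6) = (l - 2)*(l + 3)*(l^2 + 4*l + 3) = (l - 2)*(l + 1)*(l + 3)*(l + 3)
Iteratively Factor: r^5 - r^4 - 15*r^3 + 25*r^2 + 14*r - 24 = (r - 2)*(r^4 + r^3 - 13*r^2 - r + 12) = (r - 2)*(r + 4)*(r^3 - 3*r^2 - r + 3) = (r - 2)*(r - 1)*(r + 4)*(r^2 - 2*r - 3) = (r - 3)*(r - 2)*(r - 1)*(r + 4)*(r + 1)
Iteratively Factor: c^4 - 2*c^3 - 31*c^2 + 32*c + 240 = (c - 4)*(c^3 + 2*c^2 - 23*c - 60) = (c - 4)*(c + 4)*(c^2 - 2*c - 15) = (c - 4)*(c + 3)*(c + 4)*(c - 5)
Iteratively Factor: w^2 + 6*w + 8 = (w + 2)*(w + 4)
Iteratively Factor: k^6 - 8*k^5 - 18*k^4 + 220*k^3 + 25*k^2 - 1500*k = (k - 5)*(k^5 - 3*k^4 - 33*k^3 + 55*k^2 + 300*k) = (k - 5)^2*(k^4 + 2*k^3 - 23*k^2 - 60*k) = (k - 5)^3*(k^3 + 7*k^2 + 12*k) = (k - 5)^3*(k + 3)*(k^2 + 4*k) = k*(k - 5)^3*(k + 3)*(k + 4)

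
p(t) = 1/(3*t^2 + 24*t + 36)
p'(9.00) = 0.00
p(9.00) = 0.00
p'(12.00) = 0.00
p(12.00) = 0.00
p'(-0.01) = -0.02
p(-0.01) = 0.03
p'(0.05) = -0.02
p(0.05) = 0.03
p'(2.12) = -0.00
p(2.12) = 0.01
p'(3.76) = -0.00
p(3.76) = 0.01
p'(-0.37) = -0.03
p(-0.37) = 0.04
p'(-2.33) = -0.76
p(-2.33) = -0.28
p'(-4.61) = 0.03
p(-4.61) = -0.09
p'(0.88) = -0.01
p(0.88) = 0.02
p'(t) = (-6*t - 24)/(3*t^2 + 24*t + 36)^2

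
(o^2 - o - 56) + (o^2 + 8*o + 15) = 2*o^2 + 7*o - 41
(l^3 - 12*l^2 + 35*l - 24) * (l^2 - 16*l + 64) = l^5 - 28*l^4 + 291*l^3 - 1352*l^2 + 2624*l - 1536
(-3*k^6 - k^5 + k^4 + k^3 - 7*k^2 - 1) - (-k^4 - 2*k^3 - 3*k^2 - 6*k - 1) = -3*k^6 - k^5 + 2*k^4 + 3*k^3 - 4*k^2 + 6*k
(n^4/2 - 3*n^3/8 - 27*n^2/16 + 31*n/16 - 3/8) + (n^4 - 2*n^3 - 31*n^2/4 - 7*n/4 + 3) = 3*n^4/2 - 19*n^3/8 - 151*n^2/16 + 3*n/16 + 21/8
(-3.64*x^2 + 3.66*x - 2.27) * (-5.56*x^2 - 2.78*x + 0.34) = 20.2384*x^4 - 10.2304*x^3 + 1.2088*x^2 + 7.555*x - 0.7718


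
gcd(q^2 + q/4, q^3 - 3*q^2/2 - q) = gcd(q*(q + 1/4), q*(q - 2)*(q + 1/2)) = q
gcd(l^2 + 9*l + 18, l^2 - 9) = l + 3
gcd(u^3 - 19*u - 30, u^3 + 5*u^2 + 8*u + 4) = u + 2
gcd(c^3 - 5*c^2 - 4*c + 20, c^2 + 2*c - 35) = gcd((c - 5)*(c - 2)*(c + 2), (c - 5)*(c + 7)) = c - 5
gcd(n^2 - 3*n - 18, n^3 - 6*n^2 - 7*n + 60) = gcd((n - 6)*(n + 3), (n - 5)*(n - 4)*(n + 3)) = n + 3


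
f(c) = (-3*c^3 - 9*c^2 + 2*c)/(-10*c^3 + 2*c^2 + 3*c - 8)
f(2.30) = 0.71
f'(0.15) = 0.12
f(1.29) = 0.85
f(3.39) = 0.59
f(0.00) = 0.00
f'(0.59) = 1.32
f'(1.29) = 0.04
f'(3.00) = -0.10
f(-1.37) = -0.69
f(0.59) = 0.34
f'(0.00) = -0.25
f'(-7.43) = -0.02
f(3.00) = 0.62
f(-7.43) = 0.17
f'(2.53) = -0.13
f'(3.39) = -0.08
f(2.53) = 0.68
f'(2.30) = -0.15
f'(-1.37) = -1.76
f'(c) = (-9*c^2 - 18*c + 2)/(-10*c^3 + 2*c^2 + 3*c - 8) + (30*c^2 - 4*c - 3)*(-3*c^3 - 9*c^2 + 2*c)/(-10*c^3 + 2*c^2 + 3*c - 8)^2 = (-96*c^4 + 22*c^3 + 41*c^2 + 144*c - 16)/(100*c^6 - 40*c^5 - 56*c^4 + 172*c^3 - 23*c^2 - 48*c + 64)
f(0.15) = -0.01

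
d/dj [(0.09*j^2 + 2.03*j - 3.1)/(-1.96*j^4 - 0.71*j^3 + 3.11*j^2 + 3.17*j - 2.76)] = (0.3528*j^5 + 12.0003*j^4 - 21.4214*j^3 - 12.631*j^2 + 18.7852*j + 4.2242)/(3.8416*j^8 + 2.7832*j^7 - 11.6871*j^6 - 16.8426*j^5 + 15.9899*j^4 + 23.6366*j^3 - 7.1183*j^2 - 17.4984*j + 7.6176)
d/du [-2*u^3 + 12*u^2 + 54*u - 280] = -6*u^2 + 24*u + 54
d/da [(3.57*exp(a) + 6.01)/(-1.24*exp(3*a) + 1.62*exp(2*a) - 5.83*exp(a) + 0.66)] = (8.8536*exp(3*a) + 16.5738*exp(2*a) - 19.4724*exp(a) + 37.3945)*exp(a)/(1.5376*exp(6*a) - 4.0176*exp(5*a) + 17.0828*exp(4*a) - 20.526*exp(3*a) + 36.1273*exp(2*a) - 7.6956*exp(a) + 0.4356)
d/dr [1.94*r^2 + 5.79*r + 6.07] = 3.88*r + 5.79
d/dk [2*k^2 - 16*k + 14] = 4*k - 16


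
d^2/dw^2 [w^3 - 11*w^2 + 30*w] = 6*w - 22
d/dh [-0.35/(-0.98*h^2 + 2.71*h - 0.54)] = (0.9485 - 0.686*h)/(0.98*h^2 - 2.71*h + 0.54)^2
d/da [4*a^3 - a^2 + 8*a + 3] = 12*a^2 - 2*a + 8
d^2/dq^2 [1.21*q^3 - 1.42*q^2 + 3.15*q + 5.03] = 7.26*q - 2.84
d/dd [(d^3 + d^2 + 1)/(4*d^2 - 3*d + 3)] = (4*d^4 - 6*d^3 + 6*d^2 - 2*d + 3)/(16*d^4 - 24*d^3 + 33*d^2 - 18*d + 9)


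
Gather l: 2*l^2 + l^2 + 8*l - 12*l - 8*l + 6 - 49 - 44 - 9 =3*l^2 - 12*l - 96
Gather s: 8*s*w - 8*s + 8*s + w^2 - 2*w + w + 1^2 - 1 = 8*s*w + w^2 - w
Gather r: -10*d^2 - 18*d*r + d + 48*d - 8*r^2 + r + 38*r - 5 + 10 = -10*d^2 + 49*d - 8*r^2 + r*(39 - 18*d) + 5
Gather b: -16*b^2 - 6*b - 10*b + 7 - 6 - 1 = -16*b^2 - 16*b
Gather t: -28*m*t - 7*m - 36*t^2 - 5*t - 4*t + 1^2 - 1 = -7*m - 36*t^2 + t*(-28*m - 9)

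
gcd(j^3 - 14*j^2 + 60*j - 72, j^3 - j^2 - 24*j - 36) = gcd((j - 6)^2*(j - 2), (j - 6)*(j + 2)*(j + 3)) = j - 6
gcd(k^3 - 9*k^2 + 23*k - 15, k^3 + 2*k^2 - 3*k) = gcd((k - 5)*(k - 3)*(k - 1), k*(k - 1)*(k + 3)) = k - 1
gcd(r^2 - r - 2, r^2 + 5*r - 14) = r - 2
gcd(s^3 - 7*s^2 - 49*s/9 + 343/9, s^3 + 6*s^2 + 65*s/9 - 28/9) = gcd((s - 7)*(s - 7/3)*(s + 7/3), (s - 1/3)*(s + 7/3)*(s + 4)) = s + 7/3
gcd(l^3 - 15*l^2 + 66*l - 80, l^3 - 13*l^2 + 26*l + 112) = l - 8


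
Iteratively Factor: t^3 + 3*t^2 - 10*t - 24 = (t + 2)*(t^2 + t - 12) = (t - 3)*(t + 2)*(t + 4)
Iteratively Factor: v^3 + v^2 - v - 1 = (v + 1)*(v^2 - 1) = (v - 1)*(v + 1)*(v + 1)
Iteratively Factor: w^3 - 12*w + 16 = (w - 2)*(w^2 + 2*w - 8) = (w - 2)^2*(w + 4)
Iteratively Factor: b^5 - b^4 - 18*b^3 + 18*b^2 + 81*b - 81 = (b - 1)*(b^4 - 18*b^2 + 81) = (b - 1)*(b + 3)*(b^3 - 3*b^2 - 9*b + 27) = (b - 3)*(b - 1)*(b + 3)*(b^2 - 9) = (b - 3)^2*(b - 1)*(b + 3)*(b + 3)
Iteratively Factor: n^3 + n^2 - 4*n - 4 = (n + 2)*(n^2 - n - 2) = (n - 2)*(n + 2)*(n + 1)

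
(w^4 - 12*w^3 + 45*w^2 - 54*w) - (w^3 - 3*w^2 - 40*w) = w^4 - 13*w^3 + 48*w^2 - 14*w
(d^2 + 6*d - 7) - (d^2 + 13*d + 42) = -7*d - 49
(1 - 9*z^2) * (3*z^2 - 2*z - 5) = -27*z^4 + 18*z^3 + 48*z^2 - 2*z - 5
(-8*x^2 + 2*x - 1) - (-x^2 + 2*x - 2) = 1 - 7*x^2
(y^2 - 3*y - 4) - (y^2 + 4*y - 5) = 1 - 7*y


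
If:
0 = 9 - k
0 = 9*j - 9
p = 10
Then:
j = 1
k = 9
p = 10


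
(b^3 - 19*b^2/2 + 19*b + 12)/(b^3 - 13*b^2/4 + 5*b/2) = 2*(2*b^3 - 19*b^2 + 38*b + 24)/(b*(4*b^2 - 13*b + 10))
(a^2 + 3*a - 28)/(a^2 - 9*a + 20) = (a + 7)/(a - 5)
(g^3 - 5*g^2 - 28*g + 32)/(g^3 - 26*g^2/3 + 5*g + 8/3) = 3*(g + 4)/(3*g + 1)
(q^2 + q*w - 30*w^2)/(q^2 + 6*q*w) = (q - 5*w)/q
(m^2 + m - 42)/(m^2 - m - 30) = (m + 7)/(m + 5)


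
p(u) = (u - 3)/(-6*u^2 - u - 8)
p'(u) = (u - 3)*(12*u + 1)/(-6*u^2 - u - 8)^2 + 1/(-6*u^2 - u - 8) = (-6*u^2 - u + (u - 3)*(12*u + 1) - 8)/(6*u^2 + u + 8)^2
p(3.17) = -0.00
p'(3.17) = -0.01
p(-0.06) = 0.38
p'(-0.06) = -0.14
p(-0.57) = 0.38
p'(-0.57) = 0.13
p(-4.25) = 0.06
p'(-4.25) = 0.02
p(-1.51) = 0.22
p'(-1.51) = 0.14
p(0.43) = 0.27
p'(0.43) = -0.28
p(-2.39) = 0.14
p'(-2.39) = 0.07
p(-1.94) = 0.17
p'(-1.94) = 0.10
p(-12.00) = 0.02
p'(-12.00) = 0.00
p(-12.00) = 0.02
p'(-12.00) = 0.00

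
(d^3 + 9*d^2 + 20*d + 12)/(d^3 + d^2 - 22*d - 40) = (d^2 + 7*d + 6)/(d^2 - d - 20)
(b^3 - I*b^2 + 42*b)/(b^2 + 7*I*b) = (b^2 - I*b + 42)/(b + 7*I)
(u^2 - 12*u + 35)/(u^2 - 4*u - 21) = (u - 5)/(u + 3)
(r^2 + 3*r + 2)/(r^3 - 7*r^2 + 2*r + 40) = (r + 1)/(r^2 - 9*r + 20)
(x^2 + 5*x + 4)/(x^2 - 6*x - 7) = (x + 4)/(x - 7)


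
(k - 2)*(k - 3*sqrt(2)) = k^2 - 3*sqrt(2)*k - 2*k + 6*sqrt(2)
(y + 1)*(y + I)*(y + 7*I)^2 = y^4 + y^3 + 15*I*y^3 - 63*y^2 + 15*I*y^2 - 63*y - 49*I*y - 49*I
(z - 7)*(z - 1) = z^2 - 8*z + 7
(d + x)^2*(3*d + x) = 3*d^3 + 7*d^2*x + 5*d*x^2 + x^3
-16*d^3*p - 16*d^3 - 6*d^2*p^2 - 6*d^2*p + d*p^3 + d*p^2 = (-8*d + p)*(2*d + p)*(d*p + d)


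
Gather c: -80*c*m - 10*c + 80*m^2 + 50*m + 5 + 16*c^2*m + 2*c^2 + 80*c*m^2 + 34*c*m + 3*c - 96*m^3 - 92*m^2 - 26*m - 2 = c^2*(16*m + 2) + c*(80*m^2 - 46*m - 7) - 96*m^3 - 12*m^2 + 24*m + 3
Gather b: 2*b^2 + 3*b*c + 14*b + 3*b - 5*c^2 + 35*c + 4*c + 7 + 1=2*b^2 + b*(3*c + 17) - 5*c^2 + 39*c + 8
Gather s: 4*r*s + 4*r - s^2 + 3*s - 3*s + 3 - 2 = 4*r*s + 4*r - s^2 + 1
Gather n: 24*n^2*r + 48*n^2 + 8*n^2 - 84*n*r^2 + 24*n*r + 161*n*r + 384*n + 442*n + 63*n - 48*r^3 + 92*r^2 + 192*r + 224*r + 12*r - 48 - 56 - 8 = n^2*(24*r + 56) + n*(-84*r^2 + 185*r + 889) - 48*r^3 + 92*r^2 + 428*r - 112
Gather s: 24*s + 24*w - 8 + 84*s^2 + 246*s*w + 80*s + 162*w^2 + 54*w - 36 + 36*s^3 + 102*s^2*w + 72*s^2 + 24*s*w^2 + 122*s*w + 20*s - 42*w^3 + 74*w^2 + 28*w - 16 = 36*s^3 + s^2*(102*w + 156) + s*(24*w^2 + 368*w + 124) - 42*w^3 + 236*w^2 + 106*w - 60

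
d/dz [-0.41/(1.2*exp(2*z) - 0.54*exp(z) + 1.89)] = (0.984*exp(z) - 0.2214)*exp(z)/(1.2*exp(2*z) - 0.54*exp(z) + 1.89)^2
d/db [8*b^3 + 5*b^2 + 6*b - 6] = 24*b^2 + 10*b + 6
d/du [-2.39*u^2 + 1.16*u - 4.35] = 1.16 - 4.78*u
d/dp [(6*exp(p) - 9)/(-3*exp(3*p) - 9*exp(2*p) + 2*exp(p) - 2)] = (36*exp(3*p) - 27*exp(2*p) - 162*exp(p) + 6)*exp(p)/(9*exp(6*p) + 54*exp(5*p) + 69*exp(4*p) - 24*exp(3*p) + 40*exp(2*p) - 8*exp(p) + 4)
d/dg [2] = 0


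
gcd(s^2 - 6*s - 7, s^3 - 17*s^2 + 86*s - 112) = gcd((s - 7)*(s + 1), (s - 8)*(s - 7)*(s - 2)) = s - 7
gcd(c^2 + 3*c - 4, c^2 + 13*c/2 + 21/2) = 1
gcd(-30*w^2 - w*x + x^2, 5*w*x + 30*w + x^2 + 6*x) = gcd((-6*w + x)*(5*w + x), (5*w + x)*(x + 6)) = 5*w + x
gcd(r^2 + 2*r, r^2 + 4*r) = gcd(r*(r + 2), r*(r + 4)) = r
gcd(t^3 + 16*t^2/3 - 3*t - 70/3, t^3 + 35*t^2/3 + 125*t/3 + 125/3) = t + 5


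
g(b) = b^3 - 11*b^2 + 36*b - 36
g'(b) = 3*b^2 - 22*b + 36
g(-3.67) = -365.71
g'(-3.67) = 157.15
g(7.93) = 56.42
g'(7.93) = 50.19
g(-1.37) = -108.54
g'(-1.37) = 71.77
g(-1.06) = -87.71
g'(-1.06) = 62.69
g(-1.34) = -106.40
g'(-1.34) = 70.87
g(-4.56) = -523.71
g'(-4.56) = 198.70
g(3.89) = -3.55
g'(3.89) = -4.18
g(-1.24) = -99.46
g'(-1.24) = 67.89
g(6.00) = 0.00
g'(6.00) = 12.00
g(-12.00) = -3780.00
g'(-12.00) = 732.00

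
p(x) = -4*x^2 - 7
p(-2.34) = -28.90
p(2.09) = -24.47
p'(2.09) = -16.72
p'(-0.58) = 4.64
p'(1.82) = -14.56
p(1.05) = -11.41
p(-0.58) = -8.35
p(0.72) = -9.07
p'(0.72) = -5.76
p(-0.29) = -7.34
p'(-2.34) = 18.72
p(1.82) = -20.25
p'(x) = -8*x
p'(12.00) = -96.00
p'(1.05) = -8.40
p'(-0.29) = 2.32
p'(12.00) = -96.00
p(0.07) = -7.02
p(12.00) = -583.00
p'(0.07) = -0.56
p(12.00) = -583.00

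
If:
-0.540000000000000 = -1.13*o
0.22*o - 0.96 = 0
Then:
No Solution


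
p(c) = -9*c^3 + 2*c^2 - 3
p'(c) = -27*c^2 + 4*c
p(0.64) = -4.54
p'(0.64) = -8.50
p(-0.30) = -2.58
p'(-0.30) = -3.63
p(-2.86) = 223.90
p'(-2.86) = -232.29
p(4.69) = -887.46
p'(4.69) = -575.13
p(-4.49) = 851.99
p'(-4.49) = -562.28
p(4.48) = -772.10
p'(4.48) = -523.98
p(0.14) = -2.99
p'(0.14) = 0.03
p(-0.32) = -2.50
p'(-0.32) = -4.04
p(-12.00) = 15837.00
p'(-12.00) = -3936.00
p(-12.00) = 15837.00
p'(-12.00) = -3936.00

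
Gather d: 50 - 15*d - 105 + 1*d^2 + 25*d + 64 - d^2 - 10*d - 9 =0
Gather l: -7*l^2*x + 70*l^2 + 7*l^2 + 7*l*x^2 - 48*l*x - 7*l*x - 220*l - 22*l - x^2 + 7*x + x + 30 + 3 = l^2*(77 - 7*x) + l*(7*x^2 - 55*x - 242) - x^2 + 8*x + 33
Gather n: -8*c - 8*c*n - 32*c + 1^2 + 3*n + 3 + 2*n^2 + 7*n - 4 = -40*c + 2*n^2 + n*(10 - 8*c)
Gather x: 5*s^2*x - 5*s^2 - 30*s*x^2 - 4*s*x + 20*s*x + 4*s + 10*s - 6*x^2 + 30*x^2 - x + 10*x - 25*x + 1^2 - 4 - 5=-5*s^2 + 14*s + x^2*(24 - 30*s) + x*(5*s^2 + 16*s - 16) - 8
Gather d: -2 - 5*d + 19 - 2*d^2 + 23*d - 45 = -2*d^2 + 18*d - 28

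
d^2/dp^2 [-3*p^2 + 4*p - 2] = -6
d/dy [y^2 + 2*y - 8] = 2*y + 2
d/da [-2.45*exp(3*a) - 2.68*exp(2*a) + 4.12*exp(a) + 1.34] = (-7.35*exp(2*a) - 5.36*exp(a) + 4.12)*exp(a)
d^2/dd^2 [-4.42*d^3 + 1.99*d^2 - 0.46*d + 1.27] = 3.98 - 26.52*d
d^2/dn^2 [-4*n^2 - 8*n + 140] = -8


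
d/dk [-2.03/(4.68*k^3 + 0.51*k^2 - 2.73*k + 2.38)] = (28.5012*k^2 + 2.0706*k - 5.5419)/(4.68*k^3 + 0.51*k^2 - 2.73*k + 2.38)^2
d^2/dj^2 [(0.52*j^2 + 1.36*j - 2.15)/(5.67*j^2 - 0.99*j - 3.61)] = (93.28284*j^3 - 350.858466*j^2 + 239.436162*j - 88.397464)/(182.284263*j^6 - 95.482233*j^5 - 331.501086*j^4 + 120.613779*j^3 + 211.061538*j^2 - 38.705337*j - 47.045881)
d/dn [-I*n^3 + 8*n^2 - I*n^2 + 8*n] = -3*I*n^2 + 2*n*(8 - I) + 8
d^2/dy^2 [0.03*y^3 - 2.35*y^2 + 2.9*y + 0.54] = 0.18*y - 4.7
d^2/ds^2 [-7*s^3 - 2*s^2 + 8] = -42*s - 4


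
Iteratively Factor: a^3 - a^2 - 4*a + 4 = (a + 2)*(a^2 - 3*a + 2) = (a - 2)*(a + 2)*(a - 1)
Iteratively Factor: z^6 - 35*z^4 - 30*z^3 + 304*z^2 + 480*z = (z - 5)*(z^5 + 5*z^4 - 10*z^3 - 80*z^2 - 96*z) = (z - 5)*(z + 3)*(z^4 + 2*z^3 - 16*z^2 - 32*z) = (z - 5)*(z + 3)*(z + 4)*(z^3 - 2*z^2 - 8*z) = (z - 5)*(z + 2)*(z + 3)*(z + 4)*(z^2 - 4*z) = (z - 5)*(z - 4)*(z + 2)*(z + 3)*(z + 4)*(z)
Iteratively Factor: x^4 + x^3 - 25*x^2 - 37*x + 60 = (x - 5)*(x^3 + 6*x^2 + 5*x - 12) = (x - 5)*(x + 4)*(x^2 + 2*x - 3) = (x - 5)*(x + 3)*(x + 4)*(x - 1)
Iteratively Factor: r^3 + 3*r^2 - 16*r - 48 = (r + 4)*(r^2 - r - 12) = (r - 4)*(r + 4)*(r + 3)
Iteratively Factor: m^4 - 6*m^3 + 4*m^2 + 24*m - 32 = (m - 4)*(m^3 - 2*m^2 - 4*m + 8) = (m - 4)*(m + 2)*(m^2 - 4*m + 4) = (m - 4)*(m - 2)*(m + 2)*(m - 2)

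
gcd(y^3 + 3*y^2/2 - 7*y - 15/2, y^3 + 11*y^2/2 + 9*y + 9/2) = y^2 + 4*y + 3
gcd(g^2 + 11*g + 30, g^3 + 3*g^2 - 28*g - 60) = g + 6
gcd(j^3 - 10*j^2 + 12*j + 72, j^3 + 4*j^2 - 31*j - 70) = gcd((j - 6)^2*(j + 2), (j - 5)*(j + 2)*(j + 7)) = j + 2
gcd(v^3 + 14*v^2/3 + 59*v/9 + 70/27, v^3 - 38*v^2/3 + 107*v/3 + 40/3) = 1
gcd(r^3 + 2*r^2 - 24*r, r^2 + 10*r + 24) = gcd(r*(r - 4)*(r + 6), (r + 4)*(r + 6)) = r + 6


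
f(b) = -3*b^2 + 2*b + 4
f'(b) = 2 - 6*b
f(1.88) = -2.84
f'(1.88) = -9.28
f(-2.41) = -18.24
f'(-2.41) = 16.46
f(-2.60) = -21.48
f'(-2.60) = 17.60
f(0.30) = 4.33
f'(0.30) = 0.20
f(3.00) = -17.00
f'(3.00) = -16.00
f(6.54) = -111.23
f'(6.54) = -37.24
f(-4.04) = -53.04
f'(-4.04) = 26.24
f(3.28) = -21.72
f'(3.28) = -17.68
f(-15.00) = -701.00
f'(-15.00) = 92.00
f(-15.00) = -701.00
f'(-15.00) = 92.00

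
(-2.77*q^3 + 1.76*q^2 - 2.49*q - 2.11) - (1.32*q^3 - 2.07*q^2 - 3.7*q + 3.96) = -4.09*q^3 + 3.83*q^2 + 1.21*q - 6.07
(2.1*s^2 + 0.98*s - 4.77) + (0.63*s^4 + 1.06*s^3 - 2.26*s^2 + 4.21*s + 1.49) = 0.63*s^4 + 1.06*s^3 - 0.16*s^2 + 5.19*s - 3.28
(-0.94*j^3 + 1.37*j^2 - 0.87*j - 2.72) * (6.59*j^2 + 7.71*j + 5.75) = -6.1946*j^5 + 1.7809*j^4 - 0.575599999999998*j^3 - 16.755*j^2 - 25.9737*j - 15.64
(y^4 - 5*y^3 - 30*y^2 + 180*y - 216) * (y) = y^5 - 5*y^4 - 30*y^3 + 180*y^2 - 216*y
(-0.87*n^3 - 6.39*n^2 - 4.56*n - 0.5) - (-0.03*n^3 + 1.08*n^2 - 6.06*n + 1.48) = -0.84*n^3 - 7.47*n^2 + 1.5*n - 1.98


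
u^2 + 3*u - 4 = (u - 1)*(u + 4)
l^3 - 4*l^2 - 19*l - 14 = (l - 7)*(l + 1)*(l + 2)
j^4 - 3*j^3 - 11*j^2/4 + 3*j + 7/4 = (j - 7/2)*(j - 1)*(j + 1/2)*(j + 1)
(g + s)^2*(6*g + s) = 6*g^3 + 13*g^2*s + 8*g*s^2 + s^3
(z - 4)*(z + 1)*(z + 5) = z^3 + 2*z^2 - 19*z - 20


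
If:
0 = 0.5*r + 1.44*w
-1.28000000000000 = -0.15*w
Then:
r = -24.58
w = 8.53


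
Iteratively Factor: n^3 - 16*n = (n + 4)*(n^2 - 4*n) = (n - 4)*(n + 4)*(n)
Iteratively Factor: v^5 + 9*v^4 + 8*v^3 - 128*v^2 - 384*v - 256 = (v + 4)*(v^4 + 5*v^3 - 12*v^2 - 80*v - 64) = (v - 4)*(v + 4)*(v^3 + 9*v^2 + 24*v + 16) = (v - 4)*(v + 4)^2*(v^2 + 5*v + 4) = (v - 4)*(v + 4)^3*(v + 1)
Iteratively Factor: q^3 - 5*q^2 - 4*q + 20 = (q + 2)*(q^2 - 7*q + 10) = (q - 5)*(q + 2)*(q - 2)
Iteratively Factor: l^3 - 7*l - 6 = (l + 2)*(l^2 - 2*l - 3) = (l - 3)*(l + 2)*(l + 1)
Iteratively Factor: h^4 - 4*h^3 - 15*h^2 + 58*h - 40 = (h - 1)*(h^3 - 3*h^2 - 18*h + 40) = (h - 1)*(h + 4)*(h^2 - 7*h + 10) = (h - 5)*(h - 1)*(h + 4)*(h - 2)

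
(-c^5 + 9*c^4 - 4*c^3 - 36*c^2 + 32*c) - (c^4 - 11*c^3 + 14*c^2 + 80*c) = -c^5 + 8*c^4 + 7*c^3 - 50*c^2 - 48*c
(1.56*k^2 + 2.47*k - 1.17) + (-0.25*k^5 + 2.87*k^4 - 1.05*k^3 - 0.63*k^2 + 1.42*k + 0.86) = -0.25*k^5 + 2.87*k^4 - 1.05*k^3 + 0.93*k^2 + 3.89*k - 0.31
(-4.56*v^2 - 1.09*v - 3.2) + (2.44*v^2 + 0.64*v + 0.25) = -2.12*v^2 - 0.45*v - 2.95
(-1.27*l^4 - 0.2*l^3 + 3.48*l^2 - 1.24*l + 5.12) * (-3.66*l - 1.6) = 4.6482*l^5 + 2.764*l^4 - 12.4168*l^3 - 1.0296*l^2 - 16.7552*l - 8.192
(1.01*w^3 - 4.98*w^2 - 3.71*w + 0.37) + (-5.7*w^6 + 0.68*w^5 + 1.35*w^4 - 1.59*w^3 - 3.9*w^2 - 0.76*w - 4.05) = -5.7*w^6 + 0.68*w^5 + 1.35*w^4 - 0.58*w^3 - 8.88*w^2 - 4.47*w - 3.68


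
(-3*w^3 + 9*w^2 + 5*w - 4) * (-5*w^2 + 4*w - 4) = 15*w^5 - 57*w^4 + 23*w^3 + 4*w^2 - 36*w + 16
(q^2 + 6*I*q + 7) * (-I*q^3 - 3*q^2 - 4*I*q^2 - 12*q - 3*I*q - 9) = -I*q^5 + 3*q^4 - 4*I*q^4 + 12*q^3 - 28*I*q^3 - 12*q^2 - 100*I*q^2 - 84*q - 75*I*q - 63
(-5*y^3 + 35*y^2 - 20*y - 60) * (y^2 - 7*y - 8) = -5*y^5 + 70*y^4 - 225*y^3 - 200*y^2 + 580*y + 480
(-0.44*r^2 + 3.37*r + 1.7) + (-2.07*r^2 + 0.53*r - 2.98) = -2.51*r^2 + 3.9*r - 1.28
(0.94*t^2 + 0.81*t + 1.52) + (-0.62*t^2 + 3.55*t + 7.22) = 0.32*t^2 + 4.36*t + 8.74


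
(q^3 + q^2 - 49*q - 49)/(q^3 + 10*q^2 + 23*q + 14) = (q - 7)/(q + 2)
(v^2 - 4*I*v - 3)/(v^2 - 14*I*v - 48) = (-v^2 + 4*I*v + 3)/(-v^2 + 14*I*v + 48)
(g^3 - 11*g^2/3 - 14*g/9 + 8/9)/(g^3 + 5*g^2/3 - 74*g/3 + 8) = (g + 2/3)/(g + 6)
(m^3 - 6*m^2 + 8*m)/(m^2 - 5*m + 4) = m*(m - 2)/(m - 1)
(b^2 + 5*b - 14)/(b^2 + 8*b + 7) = (b - 2)/(b + 1)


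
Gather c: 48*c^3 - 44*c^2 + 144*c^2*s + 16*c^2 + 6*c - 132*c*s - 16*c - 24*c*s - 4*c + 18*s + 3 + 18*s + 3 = 48*c^3 + c^2*(144*s - 28) + c*(-156*s - 14) + 36*s + 6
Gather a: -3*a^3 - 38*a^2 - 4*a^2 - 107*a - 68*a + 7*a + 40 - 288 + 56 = -3*a^3 - 42*a^2 - 168*a - 192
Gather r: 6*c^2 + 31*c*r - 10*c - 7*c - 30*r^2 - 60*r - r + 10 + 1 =6*c^2 - 17*c - 30*r^2 + r*(31*c - 61) + 11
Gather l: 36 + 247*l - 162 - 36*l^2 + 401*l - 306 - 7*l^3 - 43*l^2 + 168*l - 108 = -7*l^3 - 79*l^2 + 816*l - 540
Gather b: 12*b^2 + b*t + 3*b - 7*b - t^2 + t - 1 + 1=12*b^2 + b*(t - 4) - t^2 + t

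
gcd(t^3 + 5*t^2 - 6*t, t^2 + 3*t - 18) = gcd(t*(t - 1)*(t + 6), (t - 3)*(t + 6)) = t + 6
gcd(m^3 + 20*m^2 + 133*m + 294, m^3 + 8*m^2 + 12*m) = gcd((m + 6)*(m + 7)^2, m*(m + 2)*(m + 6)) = m + 6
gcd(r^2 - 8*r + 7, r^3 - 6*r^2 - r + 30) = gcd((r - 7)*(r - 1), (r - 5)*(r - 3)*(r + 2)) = 1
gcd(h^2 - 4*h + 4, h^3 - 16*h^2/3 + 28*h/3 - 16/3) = h^2 - 4*h + 4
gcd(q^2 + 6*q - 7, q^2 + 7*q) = q + 7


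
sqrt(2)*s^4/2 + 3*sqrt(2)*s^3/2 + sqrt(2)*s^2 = s^2*(s + 1)*(sqrt(2)*s/2 + sqrt(2))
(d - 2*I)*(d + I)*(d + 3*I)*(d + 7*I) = d^4 + 9*I*d^3 - 9*d^2 + 41*I*d - 42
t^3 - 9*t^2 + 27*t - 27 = (t - 3)^3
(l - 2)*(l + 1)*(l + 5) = l^3 + 4*l^2 - 7*l - 10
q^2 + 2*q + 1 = (q + 1)^2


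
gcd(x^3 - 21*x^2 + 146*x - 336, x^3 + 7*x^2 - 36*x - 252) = x - 6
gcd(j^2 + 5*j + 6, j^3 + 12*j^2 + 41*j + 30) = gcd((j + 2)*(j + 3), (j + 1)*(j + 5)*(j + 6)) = 1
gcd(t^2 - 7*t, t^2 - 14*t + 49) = t - 7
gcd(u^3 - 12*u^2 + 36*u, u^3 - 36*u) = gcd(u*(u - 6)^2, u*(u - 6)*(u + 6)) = u^2 - 6*u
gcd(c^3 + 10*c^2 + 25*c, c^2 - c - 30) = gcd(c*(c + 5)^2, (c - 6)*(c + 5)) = c + 5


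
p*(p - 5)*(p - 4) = p^3 - 9*p^2 + 20*p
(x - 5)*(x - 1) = x^2 - 6*x + 5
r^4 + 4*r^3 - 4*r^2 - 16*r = r*(r - 2)*(r + 2)*(r + 4)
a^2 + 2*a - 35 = (a - 5)*(a + 7)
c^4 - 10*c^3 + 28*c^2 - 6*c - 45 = (c - 5)*(c - 3)^2*(c + 1)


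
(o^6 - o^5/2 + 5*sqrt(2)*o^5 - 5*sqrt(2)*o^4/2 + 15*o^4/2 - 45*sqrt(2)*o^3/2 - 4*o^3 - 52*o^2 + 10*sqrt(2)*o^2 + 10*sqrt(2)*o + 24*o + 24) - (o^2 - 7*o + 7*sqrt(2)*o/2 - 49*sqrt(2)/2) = o^6 - o^5/2 + 5*sqrt(2)*o^5 - 5*sqrt(2)*o^4/2 + 15*o^4/2 - 45*sqrt(2)*o^3/2 - 4*o^3 - 53*o^2 + 10*sqrt(2)*o^2 + 13*sqrt(2)*o/2 + 31*o + 24 + 49*sqrt(2)/2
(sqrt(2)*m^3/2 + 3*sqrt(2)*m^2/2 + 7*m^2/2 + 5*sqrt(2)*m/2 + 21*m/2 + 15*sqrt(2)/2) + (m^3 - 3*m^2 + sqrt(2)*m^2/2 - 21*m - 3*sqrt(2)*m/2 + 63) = sqrt(2)*m^3/2 + m^3 + m^2/2 + 2*sqrt(2)*m^2 - 21*m/2 + sqrt(2)*m + 15*sqrt(2)/2 + 63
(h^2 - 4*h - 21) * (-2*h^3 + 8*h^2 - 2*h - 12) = -2*h^5 + 16*h^4 + 8*h^3 - 172*h^2 + 90*h + 252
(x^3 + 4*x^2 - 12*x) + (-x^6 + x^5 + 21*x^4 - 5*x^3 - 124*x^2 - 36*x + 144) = -x^6 + x^5 + 21*x^4 - 4*x^3 - 120*x^2 - 48*x + 144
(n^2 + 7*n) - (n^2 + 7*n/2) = 7*n/2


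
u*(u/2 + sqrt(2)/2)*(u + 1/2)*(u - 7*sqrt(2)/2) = u^4/2 - 5*sqrt(2)*u^3/4 + u^3/4 - 7*u^2/2 - 5*sqrt(2)*u^2/8 - 7*u/4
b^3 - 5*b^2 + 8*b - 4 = (b - 2)^2*(b - 1)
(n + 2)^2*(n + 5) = n^3 + 9*n^2 + 24*n + 20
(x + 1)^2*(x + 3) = x^3 + 5*x^2 + 7*x + 3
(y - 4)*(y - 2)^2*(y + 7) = y^4 - y^3 - 36*y^2 + 124*y - 112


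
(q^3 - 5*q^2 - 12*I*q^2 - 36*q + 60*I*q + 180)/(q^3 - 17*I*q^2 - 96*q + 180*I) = (q - 5)/(q - 5*I)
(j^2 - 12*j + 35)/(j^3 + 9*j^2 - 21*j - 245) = (j - 7)/(j^2 + 14*j + 49)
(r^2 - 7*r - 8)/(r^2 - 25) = (r^2 - 7*r - 8)/(r^2 - 25)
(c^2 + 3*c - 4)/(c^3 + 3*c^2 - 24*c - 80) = (c - 1)/(c^2 - c - 20)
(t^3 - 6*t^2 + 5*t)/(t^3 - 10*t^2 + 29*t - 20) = t/(t - 4)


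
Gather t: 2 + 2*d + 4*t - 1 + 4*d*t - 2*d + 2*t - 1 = t*(4*d + 6)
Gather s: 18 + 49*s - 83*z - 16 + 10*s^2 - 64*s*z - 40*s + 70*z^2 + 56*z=10*s^2 + s*(9 - 64*z) + 70*z^2 - 27*z + 2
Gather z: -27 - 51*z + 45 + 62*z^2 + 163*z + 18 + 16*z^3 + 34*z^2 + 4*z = 16*z^3 + 96*z^2 + 116*z + 36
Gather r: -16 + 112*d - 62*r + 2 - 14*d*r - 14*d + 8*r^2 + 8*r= 98*d + 8*r^2 + r*(-14*d - 54) - 14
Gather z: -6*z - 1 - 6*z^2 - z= -6*z^2 - 7*z - 1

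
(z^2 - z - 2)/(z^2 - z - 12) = (-z^2 + z + 2)/(-z^2 + z + 12)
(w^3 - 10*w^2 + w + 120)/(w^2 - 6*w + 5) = (w^2 - 5*w - 24)/(w - 1)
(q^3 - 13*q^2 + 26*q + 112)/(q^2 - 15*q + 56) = q + 2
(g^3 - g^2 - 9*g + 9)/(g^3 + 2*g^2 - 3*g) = (g - 3)/g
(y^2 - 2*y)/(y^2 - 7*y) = (y - 2)/(y - 7)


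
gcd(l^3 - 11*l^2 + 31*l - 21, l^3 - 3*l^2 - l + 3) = l^2 - 4*l + 3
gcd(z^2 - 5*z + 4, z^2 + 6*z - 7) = z - 1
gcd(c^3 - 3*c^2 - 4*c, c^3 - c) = c^2 + c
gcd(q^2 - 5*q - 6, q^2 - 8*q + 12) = q - 6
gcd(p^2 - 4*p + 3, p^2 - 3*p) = p - 3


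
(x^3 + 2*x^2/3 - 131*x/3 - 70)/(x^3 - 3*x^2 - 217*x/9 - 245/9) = 3*(x + 6)/(3*x + 7)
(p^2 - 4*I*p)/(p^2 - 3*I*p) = (p - 4*I)/(p - 3*I)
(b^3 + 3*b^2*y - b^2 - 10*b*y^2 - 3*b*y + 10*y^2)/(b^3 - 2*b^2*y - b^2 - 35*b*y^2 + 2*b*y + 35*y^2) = (-b + 2*y)/(-b + 7*y)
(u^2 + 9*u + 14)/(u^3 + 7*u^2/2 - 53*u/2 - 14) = 2*(u + 2)/(2*u^2 - 7*u - 4)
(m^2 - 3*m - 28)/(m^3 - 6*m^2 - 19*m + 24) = (m^2 - 3*m - 28)/(m^3 - 6*m^2 - 19*m + 24)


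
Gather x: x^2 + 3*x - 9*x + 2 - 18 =x^2 - 6*x - 16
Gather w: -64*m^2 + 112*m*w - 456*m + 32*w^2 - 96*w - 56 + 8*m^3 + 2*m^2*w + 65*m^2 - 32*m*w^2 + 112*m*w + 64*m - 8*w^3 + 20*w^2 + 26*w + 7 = 8*m^3 + m^2 - 392*m - 8*w^3 + w^2*(52 - 32*m) + w*(2*m^2 + 224*m - 70) - 49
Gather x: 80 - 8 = 72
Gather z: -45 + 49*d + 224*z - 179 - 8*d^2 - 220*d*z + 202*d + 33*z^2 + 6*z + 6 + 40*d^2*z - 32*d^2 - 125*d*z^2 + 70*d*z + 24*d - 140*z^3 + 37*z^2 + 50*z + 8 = -40*d^2 + 275*d - 140*z^3 + z^2*(70 - 125*d) + z*(40*d^2 - 150*d + 280) - 210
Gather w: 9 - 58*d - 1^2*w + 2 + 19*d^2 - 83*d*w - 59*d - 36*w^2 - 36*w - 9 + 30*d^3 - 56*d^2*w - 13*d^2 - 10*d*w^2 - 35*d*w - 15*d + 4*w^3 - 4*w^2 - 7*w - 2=30*d^3 + 6*d^2 - 132*d + 4*w^3 + w^2*(-10*d - 40) + w*(-56*d^2 - 118*d - 44)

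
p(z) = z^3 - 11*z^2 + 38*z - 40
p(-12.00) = -3808.00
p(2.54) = 1.94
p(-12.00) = -3808.00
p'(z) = 3*z^2 - 22*z + 38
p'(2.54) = 1.47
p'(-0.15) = 41.37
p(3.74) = 0.57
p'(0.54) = 26.99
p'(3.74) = -2.32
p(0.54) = -22.53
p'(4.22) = -1.41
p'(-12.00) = 734.00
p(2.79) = 2.11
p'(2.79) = -0.03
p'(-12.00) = 734.00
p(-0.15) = -45.95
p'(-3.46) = 150.03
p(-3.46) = -344.59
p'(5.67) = 9.71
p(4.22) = -0.38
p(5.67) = 4.11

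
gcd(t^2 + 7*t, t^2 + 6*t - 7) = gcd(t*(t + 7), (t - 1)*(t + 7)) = t + 7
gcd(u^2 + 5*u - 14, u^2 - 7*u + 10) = u - 2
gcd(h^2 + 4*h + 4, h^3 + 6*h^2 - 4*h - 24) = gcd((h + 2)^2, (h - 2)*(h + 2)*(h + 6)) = h + 2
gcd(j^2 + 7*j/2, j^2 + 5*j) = j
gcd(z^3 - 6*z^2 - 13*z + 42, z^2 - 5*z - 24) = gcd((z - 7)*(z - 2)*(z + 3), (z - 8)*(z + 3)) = z + 3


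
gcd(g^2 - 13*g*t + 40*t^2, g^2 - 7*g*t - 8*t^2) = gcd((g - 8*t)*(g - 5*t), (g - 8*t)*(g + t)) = -g + 8*t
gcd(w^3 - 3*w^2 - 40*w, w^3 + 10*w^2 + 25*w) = w^2 + 5*w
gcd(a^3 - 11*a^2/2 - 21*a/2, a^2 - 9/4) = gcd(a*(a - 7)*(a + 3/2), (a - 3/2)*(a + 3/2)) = a + 3/2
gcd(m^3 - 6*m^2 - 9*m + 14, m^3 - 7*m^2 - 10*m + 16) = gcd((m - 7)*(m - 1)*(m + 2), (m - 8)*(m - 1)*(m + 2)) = m^2 + m - 2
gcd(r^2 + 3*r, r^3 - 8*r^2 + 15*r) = r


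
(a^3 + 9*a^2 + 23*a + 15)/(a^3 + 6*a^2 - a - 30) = (a + 1)/(a - 2)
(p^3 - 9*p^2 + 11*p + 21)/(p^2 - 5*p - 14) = (p^2 - 2*p - 3)/(p + 2)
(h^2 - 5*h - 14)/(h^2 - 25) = (h^2 - 5*h - 14)/(h^2 - 25)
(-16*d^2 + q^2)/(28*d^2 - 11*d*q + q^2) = (4*d + q)/(-7*d + q)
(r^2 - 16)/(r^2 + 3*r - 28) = (r + 4)/(r + 7)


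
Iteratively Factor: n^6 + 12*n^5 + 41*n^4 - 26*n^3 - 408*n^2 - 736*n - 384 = (n + 2)*(n^5 + 10*n^4 + 21*n^3 - 68*n^2 - 272*n - 192) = (n + 2)*(n + 4)*(n^4 + 6*n^3 - 3*n^2 - 56*n - 48) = (n + 2)*(n + 4)^2*(n^3 + 2*n^2 - 11*n - 12) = (n - 3)*(n + 2)*(n + 4)^2*(n^2 + 5*n + 4) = (n - 3)*(n + 1)*(n + 2)*(n + 4)^2*(n + 4)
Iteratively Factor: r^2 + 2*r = (r + 2)*(r)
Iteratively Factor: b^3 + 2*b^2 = (b)*(b^2 + 2*b) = b*(b + 2)*(b)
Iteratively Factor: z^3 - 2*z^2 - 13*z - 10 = (z - 5)*(z^2 + 3*z + 2) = (z - 5)*(z + 1)*(z + 2)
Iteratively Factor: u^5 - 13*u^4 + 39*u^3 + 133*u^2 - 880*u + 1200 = (u - 5)*(u^4 - 8*u^3 - u^2 + 128*u - 240) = (u - 5)^2*(u^3 - 3*u^2 - 16*u + 48) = (u - 5)^2*(u - 4)*(u^2 + u - 12) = (u - 5)^2*(u - 4)*(u - 3)*(u + 4)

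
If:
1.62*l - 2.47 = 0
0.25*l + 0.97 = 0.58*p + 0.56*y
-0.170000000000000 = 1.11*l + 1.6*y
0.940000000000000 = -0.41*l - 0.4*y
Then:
No Solution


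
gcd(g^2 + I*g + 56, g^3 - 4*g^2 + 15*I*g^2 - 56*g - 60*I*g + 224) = g + 8*I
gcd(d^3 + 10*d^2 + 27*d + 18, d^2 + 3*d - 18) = d + 6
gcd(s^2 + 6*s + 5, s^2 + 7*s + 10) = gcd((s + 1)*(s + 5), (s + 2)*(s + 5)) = s + 5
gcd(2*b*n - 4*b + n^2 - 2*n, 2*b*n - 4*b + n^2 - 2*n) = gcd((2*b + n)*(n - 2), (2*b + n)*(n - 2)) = 2*b*n - 4*b + n^2 - 2*n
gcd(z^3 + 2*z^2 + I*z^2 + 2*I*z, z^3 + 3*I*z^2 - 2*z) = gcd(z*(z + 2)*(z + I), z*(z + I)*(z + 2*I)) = z^2 + I*z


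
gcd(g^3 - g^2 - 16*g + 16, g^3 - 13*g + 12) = g^2 + 3*g - 4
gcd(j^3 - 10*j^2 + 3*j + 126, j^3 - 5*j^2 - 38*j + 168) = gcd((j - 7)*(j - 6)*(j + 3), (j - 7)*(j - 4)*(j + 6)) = j - 7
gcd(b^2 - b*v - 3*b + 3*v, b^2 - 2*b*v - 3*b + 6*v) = b - 3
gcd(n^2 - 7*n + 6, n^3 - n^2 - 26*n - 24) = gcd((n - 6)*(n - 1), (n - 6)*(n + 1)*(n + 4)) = n - 6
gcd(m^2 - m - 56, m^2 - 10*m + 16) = m - 8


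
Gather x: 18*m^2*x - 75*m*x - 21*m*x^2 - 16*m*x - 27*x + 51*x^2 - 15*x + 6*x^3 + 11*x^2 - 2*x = 6*x^3 + x^2*(62 - 21*m) + x*(18*m^2 - 91*m - 44)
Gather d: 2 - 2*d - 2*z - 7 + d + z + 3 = -d - z - 2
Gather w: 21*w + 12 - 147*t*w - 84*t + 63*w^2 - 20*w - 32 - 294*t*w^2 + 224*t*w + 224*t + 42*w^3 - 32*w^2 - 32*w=140*t + 42*w^3 + w^2*(31 - 294*t) + w*(77*t - 31) - 20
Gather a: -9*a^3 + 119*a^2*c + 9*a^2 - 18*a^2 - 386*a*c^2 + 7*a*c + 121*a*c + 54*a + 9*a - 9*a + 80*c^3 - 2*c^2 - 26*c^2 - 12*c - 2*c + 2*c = -9*a^3 + a^2*(119*c - 9) + a*(-386*c^2 + 128*c + 54) + 80*c^3 - 28*c^2 - 12*c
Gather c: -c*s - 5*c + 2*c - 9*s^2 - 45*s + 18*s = c*(-s - 3) - 9*s^2 - 27*s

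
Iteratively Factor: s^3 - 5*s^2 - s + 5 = (s + 1)*(s^2 - 6*s + 5) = (s - 1)*(s + 1)*(s - 5)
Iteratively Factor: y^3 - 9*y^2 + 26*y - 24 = (y - 3)*(y^2 - 6*y + 8) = (y - 3)*(y - 2)*(y - 4)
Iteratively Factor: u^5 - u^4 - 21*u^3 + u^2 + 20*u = (u + 1)*(u^4 - 2*u^3 - 19*u^2 + 20*u) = (u - 5)*(u + 1)*(u^3 + 3*u^2 - 4*u) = (u - 5)*(u + 1)*(u + 4)*(u^2 - u) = u*(u - 5)*(u + 1)*(u + 4)*(u - 1)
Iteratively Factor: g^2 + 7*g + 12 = (g + 3)*(g + 4)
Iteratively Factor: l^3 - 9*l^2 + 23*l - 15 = (l - 1)*(l^2 - 8*l + 15) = (l - 5)*(l - 1)*(l - 3)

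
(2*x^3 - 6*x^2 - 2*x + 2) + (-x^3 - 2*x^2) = x^3 - 8*x^2 - 2*x + 2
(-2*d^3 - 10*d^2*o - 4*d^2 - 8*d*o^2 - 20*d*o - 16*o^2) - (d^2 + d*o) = -2*d^3 - 10*d^2*o - 5*d^2 - 8*d*o^2 - 21*d*o - 16*o^2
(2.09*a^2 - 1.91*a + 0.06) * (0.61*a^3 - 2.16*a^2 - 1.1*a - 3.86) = 1.2749*a^5 - 5.6795*a^4 + 1.8632*a^3 - 6.096*a^2 + 7.3066*a - 0.2316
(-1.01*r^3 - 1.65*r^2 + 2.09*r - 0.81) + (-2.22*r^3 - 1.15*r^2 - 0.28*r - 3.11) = -3.23*r^3 - 2.8*r^2 + 1.81*r - 3.92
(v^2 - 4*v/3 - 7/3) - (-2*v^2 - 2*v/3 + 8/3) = 3*v^2 - 2*v/3 - 5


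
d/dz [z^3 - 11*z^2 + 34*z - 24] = 3*z^2 - 22*z + 34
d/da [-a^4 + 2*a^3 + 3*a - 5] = -4*a^3 + 6*a^2 + 3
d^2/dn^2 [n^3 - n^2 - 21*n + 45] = 6*n - 2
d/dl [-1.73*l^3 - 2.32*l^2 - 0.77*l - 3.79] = -5.19*l^2 - 4.64*l - 0.77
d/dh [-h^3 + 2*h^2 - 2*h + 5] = -3*h^2 + 4*h - 2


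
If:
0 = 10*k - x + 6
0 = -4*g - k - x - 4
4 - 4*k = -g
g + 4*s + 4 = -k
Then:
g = -28/9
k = 2/9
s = -5/18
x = 74/9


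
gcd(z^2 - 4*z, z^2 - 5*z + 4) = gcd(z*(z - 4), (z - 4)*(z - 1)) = z - 4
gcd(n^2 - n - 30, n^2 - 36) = n - 6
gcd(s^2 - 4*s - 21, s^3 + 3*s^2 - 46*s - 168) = s - 7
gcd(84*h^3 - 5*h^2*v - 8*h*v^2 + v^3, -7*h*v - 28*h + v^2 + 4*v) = -7*h + v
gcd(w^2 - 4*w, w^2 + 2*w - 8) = 1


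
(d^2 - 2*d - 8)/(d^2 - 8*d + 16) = (d + 2)/(d - 4)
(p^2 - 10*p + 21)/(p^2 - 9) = (p - 7)/(p + 3)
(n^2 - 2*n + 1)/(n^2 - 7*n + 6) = (n - 1)/(n - 6)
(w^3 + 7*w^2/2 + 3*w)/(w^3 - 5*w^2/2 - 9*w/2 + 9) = w*(2*w + 3)/(2*w^2 - 9*w + 9)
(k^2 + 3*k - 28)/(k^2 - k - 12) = (k + 7)/(k + 3)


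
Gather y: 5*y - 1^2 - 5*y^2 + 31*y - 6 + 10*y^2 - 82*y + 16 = 5*y^2 - 46*y + 9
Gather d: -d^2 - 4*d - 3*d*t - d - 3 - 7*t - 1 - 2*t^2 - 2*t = -d^2 + d*(-3*t - 5) - 2*t^2 - 9*t - 4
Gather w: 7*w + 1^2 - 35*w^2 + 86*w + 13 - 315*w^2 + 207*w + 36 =-350*w^2 + 300*w + 50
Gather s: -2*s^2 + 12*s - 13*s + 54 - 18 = -2*s^2 - s + 36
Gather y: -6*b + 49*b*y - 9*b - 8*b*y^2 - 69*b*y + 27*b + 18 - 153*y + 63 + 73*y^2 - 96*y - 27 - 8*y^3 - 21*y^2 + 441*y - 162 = 12*b - 8*y^3 + y^2*(52 - 8*b) + y*(192 - 20*b) - 108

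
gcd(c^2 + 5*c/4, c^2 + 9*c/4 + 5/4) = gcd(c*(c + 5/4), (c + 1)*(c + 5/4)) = c + 5/4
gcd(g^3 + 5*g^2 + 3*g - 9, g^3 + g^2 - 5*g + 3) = g^2 + 2*g - 3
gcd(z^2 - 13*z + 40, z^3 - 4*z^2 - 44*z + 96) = z - 8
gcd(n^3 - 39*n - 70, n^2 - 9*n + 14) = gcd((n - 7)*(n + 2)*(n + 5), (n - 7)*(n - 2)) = n - 7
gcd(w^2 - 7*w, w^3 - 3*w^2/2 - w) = w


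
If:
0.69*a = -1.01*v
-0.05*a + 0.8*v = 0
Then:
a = 0.00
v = 0.00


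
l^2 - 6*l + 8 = (l - 4)*(l - 2)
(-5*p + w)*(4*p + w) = -20*p^2 - p*w + w^2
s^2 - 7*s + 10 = (s - 5)*(s - 2)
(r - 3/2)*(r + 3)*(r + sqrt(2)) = r^3 + sqrt(2)*r^2 + 3*r^2/2 - 9*r/2 + 3*sqrt(2)*r/2 - 9*sqrt(2)/2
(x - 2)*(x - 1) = x^2 - 3*x + 2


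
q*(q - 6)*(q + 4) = q^3 - 2*q^2 - 24*q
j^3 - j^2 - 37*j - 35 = (j - 7)*(j + 1)*(j + 5)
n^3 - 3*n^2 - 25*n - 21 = (n - 7)*(n + 1)*(n + 3)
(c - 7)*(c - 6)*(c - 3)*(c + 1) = c^4 - 15*c^3 + 65*c^2 - 45*c - 126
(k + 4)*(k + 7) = k^2 + 11*k + 28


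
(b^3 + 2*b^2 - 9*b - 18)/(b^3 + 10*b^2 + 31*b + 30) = (b - 3)/(b + 5)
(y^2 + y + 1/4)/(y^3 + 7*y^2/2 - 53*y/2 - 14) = (y + 1/2)/(y^2 + 3*y - 28)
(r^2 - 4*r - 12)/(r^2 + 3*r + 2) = (r - 6)/(r + 1)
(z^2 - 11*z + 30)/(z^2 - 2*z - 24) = (z - 5)/(z + 4)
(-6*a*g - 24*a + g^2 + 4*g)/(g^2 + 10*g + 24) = (-6*a + g)/(g + 6)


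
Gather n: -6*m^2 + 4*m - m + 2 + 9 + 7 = -6*m^2 + 3*m + 18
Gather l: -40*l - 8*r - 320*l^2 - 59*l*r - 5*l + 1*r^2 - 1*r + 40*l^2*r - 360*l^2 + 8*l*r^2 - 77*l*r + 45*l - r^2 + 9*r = l^2*(40*r - 680) + l*(8*r^2 - 136*r)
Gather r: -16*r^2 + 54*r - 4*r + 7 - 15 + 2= -16*r^2 + 50*r - 6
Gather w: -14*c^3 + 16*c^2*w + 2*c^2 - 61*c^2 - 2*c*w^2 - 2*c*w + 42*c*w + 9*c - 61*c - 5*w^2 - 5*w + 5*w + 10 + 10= -14*c^3 - 59*c^2 - 52*c + w^2*(-2*c - 5) + w*(16*c^2 + 40*c) + 20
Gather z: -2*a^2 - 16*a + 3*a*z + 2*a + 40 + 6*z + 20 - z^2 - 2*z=-2*a^2 - 14*a - z^2 + z*(3*a + 4) + 60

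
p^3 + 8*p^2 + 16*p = p*(p + 4)^2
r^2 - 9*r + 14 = (r - 7)*(r - 2)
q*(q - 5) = q^2 - 5*q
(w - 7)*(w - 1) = w^2 - 8*w + 7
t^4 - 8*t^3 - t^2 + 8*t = t*(t - 8)*(t - 1)*(t + 1)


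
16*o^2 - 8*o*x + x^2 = (-4*o + x)^2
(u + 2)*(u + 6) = u^2 + 8*u + 12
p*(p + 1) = p^2 + p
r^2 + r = r*(r + 1)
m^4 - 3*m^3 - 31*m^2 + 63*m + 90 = (m - 6)*(m - 3)*(m + 1)*(m + 5)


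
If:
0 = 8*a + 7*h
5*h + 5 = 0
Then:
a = 7/8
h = -1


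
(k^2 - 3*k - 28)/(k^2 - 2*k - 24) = (k - 7)/(k - 6)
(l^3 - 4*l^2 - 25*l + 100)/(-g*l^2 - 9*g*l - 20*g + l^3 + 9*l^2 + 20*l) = (-l^2 + 9*l - 20)/(g*l + 4*g - l^2 - 4*l)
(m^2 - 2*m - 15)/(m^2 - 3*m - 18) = (m - 5)/(m - 6)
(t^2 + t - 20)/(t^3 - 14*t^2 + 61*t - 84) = (t + 5)/(t^2 - 10*t + 21)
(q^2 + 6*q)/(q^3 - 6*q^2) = (q + 6)/(q*(q - 6))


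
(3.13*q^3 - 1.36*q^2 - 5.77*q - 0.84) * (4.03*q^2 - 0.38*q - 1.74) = 12.6139*q^5 - 6.6702*q^4 - 28.1825*q^3 + 1.1738*q^2 + 10.359*q + 1.4616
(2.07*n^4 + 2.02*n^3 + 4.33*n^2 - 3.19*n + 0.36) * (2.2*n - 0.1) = 4.554*n^5 + 4.237*n^4 + 9.324*n^3 - 7.451*n^2 + 1.111*n - 0.036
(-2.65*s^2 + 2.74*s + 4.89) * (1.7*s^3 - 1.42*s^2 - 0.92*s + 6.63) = -4.505*s^5 + 8.421*s^4 + 6.8602*s^3 - 27.0341*s^2 + 13.6674*s + 32.4207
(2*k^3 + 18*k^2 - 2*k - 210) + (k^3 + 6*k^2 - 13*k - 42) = 3*k^3 + 24*k^2 - 15*k - 252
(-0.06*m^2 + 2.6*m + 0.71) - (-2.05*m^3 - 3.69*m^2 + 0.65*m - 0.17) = 2.05*m^3 + 3.63*m^2 + 1.95*m + 0.88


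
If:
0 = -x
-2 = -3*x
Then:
No Solution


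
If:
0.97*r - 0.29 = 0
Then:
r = 0.30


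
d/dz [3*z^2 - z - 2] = 6*z - 1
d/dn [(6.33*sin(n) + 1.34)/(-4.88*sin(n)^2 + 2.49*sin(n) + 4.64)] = (30.8904*sin(n)^2 + 13.0784*sin(n) + 26.0346)*cos(n)/(23.8144*sin(n)^4 - 24.3024*sin(n)^3 - 39.0863*sin(n)^2 + 23.1072*sin(n) + 21.5296)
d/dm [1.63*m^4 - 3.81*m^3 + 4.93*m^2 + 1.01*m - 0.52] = 6.52*m^3 - 11.43*m^2 + 9.86*m + 1.01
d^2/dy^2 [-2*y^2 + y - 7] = -4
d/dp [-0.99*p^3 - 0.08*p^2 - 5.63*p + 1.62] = -2.97*p^2 - 0.16*p - 5.63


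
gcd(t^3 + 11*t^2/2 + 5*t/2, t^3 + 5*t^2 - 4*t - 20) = t + 5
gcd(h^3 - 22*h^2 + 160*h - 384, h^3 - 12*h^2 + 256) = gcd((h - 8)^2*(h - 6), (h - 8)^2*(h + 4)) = h^2 - 16*h + 64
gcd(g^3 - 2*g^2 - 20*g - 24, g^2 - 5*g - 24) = 1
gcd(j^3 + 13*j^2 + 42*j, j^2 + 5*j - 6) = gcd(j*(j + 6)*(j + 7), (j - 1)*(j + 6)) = j + 6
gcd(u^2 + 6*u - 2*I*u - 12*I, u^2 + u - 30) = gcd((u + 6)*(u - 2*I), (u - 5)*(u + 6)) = u + 6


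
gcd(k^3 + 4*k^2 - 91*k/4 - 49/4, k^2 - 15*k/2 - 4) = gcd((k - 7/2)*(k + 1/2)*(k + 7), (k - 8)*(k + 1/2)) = k + 1/2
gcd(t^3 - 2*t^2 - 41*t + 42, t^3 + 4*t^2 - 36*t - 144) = t + 6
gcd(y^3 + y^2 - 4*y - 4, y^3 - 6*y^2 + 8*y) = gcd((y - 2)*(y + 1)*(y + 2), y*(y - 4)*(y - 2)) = y - 2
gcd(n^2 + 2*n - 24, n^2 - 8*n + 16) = n - 4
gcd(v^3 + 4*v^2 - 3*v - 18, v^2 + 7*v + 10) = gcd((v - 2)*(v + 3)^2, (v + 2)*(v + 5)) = 1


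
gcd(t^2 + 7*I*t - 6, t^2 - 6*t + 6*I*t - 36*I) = t + 6*I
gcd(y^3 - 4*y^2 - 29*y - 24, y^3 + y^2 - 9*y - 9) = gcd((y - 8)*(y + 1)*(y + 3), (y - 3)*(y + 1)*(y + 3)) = y^2 + 4*y + 3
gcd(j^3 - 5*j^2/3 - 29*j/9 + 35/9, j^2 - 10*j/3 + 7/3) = j^2 - 10*j/3 + 7/3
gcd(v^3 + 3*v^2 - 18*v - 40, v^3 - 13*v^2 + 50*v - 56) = v - 4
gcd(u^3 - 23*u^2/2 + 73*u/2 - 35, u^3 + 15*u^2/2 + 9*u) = 1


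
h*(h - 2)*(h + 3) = h^3 + h^2 - 6*h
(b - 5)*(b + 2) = b^2 - 3*b - 10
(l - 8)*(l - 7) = l^2 - 15*l + 56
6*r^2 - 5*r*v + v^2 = (-3*r + v)*(-2*r + v)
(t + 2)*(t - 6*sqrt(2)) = t^2 - 6*sqrt(2)*t + 2*t - 12*sqrt(2)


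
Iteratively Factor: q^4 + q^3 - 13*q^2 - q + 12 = (q + 1)*(q^3 - 13*q + 12) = (q - 1)*(q + 1)*(q^2 + q - 12) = (q - 3)*(q - 1)*(q + 1)*(q + 4)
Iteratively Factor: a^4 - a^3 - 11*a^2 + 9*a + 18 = (a - 2)*(a^3 + a^2 - 9*a - 9) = (a - 3)*(a - 2)*(a^2 + 4*a + 3) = (a - 3)*(a - 2)*(a + 1)*(a + 3)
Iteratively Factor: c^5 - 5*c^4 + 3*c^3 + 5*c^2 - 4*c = (c - 1)*(c^4 - 4*c^3 - c^2 + 4*c) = (c - 1)*(c + 1)*(c^3 - 5*c^2 + 4*c) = c*(c - 1)*(c + 1)*(c^2 - 5*c + 4) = c*(c - 1)^2*(c + 1)*(c - 4)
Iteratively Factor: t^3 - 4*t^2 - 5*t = (t - 5)*(t^2 + t) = t*(t - 5)*(t + 1)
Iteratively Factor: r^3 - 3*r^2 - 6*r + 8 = (r + 2)*(r^2 - 5*r + 4) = (r - 1)*(r + 2)*(r - 4)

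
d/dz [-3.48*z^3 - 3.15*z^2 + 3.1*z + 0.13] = -10.44*z^2 - 6.3*z + 3.1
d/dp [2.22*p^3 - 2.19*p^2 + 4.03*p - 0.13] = 6.66*p^2 - 4.38*p + 4.03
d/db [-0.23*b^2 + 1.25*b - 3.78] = 1.25 - 0.46*b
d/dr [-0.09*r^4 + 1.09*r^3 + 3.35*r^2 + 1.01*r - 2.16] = -0.36*r^3 + 3.27*r^2 + 6.7*r + 1.01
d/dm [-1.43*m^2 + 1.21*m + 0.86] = 1.21 - 2.86*m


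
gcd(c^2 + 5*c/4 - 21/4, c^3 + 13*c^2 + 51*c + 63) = c + 3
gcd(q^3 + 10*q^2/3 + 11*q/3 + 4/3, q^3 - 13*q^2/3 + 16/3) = q + 1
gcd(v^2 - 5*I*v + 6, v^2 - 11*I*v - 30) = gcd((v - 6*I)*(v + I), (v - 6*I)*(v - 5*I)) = v - 6*I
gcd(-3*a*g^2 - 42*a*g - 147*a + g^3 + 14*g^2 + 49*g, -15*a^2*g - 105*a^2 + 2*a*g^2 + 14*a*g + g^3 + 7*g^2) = 3*a*g + 21*a - g^2 - 7*g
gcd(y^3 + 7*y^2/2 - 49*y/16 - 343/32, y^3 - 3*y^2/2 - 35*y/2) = y + 7/2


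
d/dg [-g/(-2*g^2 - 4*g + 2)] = (g^2/2 - g*(g + 1) + g - 1/2)/(g^2 + 2*g - 1)^2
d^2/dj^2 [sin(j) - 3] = -sin(j)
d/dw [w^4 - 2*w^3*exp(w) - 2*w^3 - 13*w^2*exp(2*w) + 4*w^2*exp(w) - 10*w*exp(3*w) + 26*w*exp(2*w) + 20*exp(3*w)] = -2*w^3*exp(w) + 4*w^3 - 26*w^2*exp(2*w) - 2*w^2*exp(w) - 6*w^2 - 30*w*exp(3*w) + 26*w*exp(2*w) + 8*w*exp(w) + 50*exp(3*w) + 26*exp(2*w)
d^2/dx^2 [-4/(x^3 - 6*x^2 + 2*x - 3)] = 8*(3*(x - 2)*(x^3 - 6*x^2 + 2*x - 3) - (3*x^2 - 12*x + 2)^2)/(x^3 - 6*x^2 + 2*x - 3)^3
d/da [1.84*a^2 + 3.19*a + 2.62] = 3.68*a + 3.19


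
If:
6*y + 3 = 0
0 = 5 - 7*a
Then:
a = 5/7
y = -1/2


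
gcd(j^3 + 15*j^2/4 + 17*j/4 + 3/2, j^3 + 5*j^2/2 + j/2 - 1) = j^2 + 3*j + 2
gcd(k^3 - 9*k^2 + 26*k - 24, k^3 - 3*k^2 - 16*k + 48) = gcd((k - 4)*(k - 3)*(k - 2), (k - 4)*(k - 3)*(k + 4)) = k^2 - 7*k + 12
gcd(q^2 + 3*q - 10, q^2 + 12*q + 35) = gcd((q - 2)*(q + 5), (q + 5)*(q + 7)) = q + 5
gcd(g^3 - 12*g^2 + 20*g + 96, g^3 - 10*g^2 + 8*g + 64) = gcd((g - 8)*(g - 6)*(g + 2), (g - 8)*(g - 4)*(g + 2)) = g^2 - 6*g - 16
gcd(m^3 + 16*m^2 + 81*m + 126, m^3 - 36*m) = m + 6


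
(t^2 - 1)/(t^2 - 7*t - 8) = (t - 1)/(t - 8)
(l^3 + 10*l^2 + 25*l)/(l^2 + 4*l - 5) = l*(l + 5)/(l - 1)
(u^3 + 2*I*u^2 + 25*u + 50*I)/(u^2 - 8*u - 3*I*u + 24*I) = (u^3 + 2*I*u^2 + 25*u + 50*I)/(u^2 - 8*u - 3*I*u + 24*I)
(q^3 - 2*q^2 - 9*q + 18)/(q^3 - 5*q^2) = (q^3 - 2*q^2 - 9*q + 18)/(q^2*(q - 5))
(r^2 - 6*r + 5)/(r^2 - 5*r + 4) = (r - 5)/(r - 4)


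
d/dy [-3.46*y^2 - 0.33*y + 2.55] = -6.92*y - 0.33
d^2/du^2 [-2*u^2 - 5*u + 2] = -4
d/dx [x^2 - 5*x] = 2*x - 5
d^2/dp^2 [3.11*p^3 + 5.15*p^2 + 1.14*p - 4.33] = 18.66*p + 10.3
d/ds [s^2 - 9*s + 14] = 2*s - 9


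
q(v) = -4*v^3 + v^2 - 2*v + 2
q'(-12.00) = -1754.00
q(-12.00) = 7082.00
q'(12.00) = -1706.00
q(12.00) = -6790.00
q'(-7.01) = -605.70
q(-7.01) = 1443.05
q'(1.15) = -15.57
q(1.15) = -5.06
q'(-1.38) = -27.61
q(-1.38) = 17.18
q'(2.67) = -82.21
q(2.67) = -72.35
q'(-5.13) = -328.06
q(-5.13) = 578.60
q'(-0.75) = -10.25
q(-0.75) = 5.75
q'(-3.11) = -124.29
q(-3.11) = 138.21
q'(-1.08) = -18.16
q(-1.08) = 10.37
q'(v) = -12*v^2 + 2*v - 2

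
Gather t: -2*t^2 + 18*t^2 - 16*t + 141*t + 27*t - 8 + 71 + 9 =16*t^2 + 152*t + 72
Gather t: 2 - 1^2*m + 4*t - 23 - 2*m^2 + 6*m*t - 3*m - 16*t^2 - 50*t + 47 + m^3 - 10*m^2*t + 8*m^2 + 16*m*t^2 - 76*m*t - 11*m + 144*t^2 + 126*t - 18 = m^3 + 6*m^2 - 15*m + t^2*(16*m + 128) + t*(-10*m^2 - 70*m + 80) + 8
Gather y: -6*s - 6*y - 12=-6*s - 6*y - 12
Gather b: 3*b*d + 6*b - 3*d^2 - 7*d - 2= b*(3*d + 6) - 3*d^2 - 7*d - 2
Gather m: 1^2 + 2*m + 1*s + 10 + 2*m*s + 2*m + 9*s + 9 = m*(2*s + 4) + 10*s + 20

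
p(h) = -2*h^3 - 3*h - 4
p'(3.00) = -57.00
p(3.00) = -67.00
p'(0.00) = -3.00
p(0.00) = -4.00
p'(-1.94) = -25.58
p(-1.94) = 16.42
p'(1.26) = -12.53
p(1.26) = -11.78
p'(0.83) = -7.13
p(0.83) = -7.63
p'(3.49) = -76.08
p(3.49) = -99.49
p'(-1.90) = -24.66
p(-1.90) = 15.42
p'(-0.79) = -6.74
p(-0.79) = -0.64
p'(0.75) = -6.38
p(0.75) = -7.09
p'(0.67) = -5.69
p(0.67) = -6.61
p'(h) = -6*h^2 - 3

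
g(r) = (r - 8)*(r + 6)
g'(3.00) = 4.00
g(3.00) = -45.00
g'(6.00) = 10.00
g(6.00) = -24.00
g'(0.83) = -0.34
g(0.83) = -48.97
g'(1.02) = 0.04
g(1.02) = -49.00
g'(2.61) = 3.22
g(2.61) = -46.41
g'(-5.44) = -12.88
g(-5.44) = -7.53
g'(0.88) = -0.24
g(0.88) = -48.99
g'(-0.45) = -2.90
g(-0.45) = -46.90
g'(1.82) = 1.64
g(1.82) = -48.33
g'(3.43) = 4.86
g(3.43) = -43.10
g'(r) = 2*r - 2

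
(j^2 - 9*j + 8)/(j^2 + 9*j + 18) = (j^2 - 9*j + 8)/(j^2 + 9*j + 18)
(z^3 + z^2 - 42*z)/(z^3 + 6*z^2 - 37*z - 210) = z/(z + 5)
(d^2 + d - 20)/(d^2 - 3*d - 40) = (d - 4)/(d - 8)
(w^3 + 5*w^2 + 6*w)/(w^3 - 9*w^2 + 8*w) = (w^2 + 5*w + 6)/(w^2 - 9*w + 8)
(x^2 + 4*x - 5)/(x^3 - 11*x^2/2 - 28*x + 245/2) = 2*(x - 1)/(2*x^2 - 21*x + 49)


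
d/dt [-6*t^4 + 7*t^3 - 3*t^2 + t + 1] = -24*t^3 + 21*t^2 - 6*t + 1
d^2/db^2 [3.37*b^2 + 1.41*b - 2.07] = 6.74000000000000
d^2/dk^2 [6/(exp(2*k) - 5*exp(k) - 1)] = 6*((5 - 4*exp(k))*(-exp(2*k) + 5*exp(k) + 1) - 2*(2*exp(k) - 5)^2*exp(k))*exp(k)/(-exp(2*k) + 5*exp(k) + 1)^3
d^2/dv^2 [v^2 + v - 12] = 2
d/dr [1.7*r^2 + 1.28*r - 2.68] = 3.4*r + 1.28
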